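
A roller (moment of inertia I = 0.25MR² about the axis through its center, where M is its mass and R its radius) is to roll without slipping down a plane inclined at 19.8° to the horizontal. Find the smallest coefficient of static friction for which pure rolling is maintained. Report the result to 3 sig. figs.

With I = 0.25MR², the ratio k = I/(MR²) is 0.25.
Newton's second law down the slope: Mg sinθ − f = Ma. The torque equation fR = Iα (with α = a/R) gives f = kMa.
These give a = g sinθ/(1+k) and the required friction f = kMg sinθ/(1+k).
The normal force is N = Mg cosθ, so μ_min = f/N = k tanθ/(1+k).
μ_min = 0.25 × tan19.8° / 1.25 ≈ 0.0720.

μ_min ≈ 0.0720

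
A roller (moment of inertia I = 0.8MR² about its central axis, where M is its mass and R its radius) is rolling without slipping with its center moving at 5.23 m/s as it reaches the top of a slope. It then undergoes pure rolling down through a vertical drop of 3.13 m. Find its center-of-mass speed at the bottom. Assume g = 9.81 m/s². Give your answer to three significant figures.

For this body I = 0.8MR², i.e. k = I/(MR²) = 0.8.
Since it rolls without slipping, ω = v/R and KE = ½Mv² + ½Iω² = ½(1+k)Mv² = (9/10)Mv².
Conserving energy between top and bottom: (9/10)Mv² = (9/10)Mv₀² + Mgh, hence v² = v₀² + 2gh/(1+k).
v = √(5.23² + 2×9.81×3.13/1.8) = √61.47 ≈ 7.84 m/s.

v ≈ 7.84 m/s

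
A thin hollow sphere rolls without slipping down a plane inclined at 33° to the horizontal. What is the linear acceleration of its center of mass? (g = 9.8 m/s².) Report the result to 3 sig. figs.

With I = (2/3)MR², the ratio k = I/(MR²) is 2/3.
Translational: Mg sinθ − f = Ma. Rotational about the CM: fR = Iα = kMRa, so f = kMa.
Eliminating f: Mg sinθ = (1+k)Ma, so a = g sinθ/(1+k) = 9.8 × sin33° / 1.667 ≈ 3.20 m/s².

a ≈ 3.20 m/s²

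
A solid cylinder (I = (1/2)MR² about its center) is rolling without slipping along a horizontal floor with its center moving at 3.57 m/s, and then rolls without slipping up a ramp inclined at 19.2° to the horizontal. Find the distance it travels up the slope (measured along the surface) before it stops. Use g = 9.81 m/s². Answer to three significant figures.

d ≈ 2.96 m

With I = (1/2)MR², the ratio k = I/(MR²) is 0.5.
Pure rolling means v = ωR; then KE = ½Mv² + ½I(v/R)² = ½(1+k)Mv² = (3/4)Mv².
Setting this equal to Mgh gives the vertical rise h = (1+k)v₀²/(2g) = 1.5×3.57²/(2×9.81) = 0.9744 m.
Along the incline, d = h/sinθ = 0.9744/sin19.2° ≈ 2.96 m.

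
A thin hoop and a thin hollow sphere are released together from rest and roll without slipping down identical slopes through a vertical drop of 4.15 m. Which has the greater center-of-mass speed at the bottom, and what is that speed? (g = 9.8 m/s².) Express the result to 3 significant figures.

the thin hollow sphere, at v ≈ 6.99 m/s

For rolling without slipping, Mgh = ½(1+k)Mv² where k = I/(MR²), so v = √(2gh/(1+k)).
Thin hoop: k = 1, giving v = √(2×9.8×4.15/2) = 6.377 m/s.
Thin hollow sphere: k = 2/3, giving v = √(2×9.8×4.15/1.667) = 6.986 m/s.
The smaller k wins: the thin hollow sphere, at ≈ 6.99 m/s.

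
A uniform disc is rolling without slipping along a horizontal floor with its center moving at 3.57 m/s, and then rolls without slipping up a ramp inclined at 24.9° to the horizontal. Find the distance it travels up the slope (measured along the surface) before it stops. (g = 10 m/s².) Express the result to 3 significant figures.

Here I = (1/2)MR², so the shape factor k = I/(MR²) = 0.5.
Since it rolls without slipping, ω = v/R and KE = ½Mv² + ½Iω² = ½(1+k)Mv² = (3/4)Mv².
Setting this equal to Mgh gives the vertical rise h = (1+k)v₀²/(2g) = 1.5×3.57²/(2×10) = 0.9559 m.
Along the incline, d = h/sinθ = 0.9559/sin24.9° ≈ 2.27 m.

d ≈ 2.27 m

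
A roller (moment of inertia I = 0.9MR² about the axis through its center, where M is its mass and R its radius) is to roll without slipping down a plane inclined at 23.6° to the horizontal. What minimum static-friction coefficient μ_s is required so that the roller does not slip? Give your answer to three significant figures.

For this body I = 0.9MR², i.e. k = I/(MR²) = 0.9.
Newton's second law down the slope: Mg sinθ − f = Ma. The torque equation fR = Iα (with α = a/R) gives f = kMa.
These give a = g sinθ/(1+k) and the required friction f = kMg sinθ/(1+k).
With N = Mg cosθ, the no-slip condition f ≤ μN gives μ_min = f/N = k tanθ/(1+k).
μ_min = 0.9 × tan23.6° / 1.9 ≈ 0.207.

μ_min ≈ 0.207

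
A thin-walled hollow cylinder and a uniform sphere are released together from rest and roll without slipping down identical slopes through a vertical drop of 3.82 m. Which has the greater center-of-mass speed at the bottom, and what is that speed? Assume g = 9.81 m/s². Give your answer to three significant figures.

For rolling without slipping, Mgh = ½(1+k)Mv² where k = I/(MR²), so v = √(2gh/(1+k)).
Thin-walled hollow cylinder: k = 1, giving v = √(2×9.81×3.82/2) = 6.122 m/s.
Uniform sphere: k = 0.4, giving v = √(2×9.81×3.82/1.4) = 7.317 m/s.
The smaller k wins: the uniform sphere, at ≈ 7.32 m/s.

the uniform sphere, at v ≈ 7.32 m/s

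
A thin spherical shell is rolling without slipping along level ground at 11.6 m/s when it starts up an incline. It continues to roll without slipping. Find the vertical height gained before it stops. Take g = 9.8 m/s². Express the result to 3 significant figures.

h ≈ 11.4 m

Here I = (2/3)MR², so the shape factor k = I/(MR²) = 2/3.
Rolling without slipping gives ω = v/R, so the total kinetic energy is ½Mv² + ½Iω² = ½(1+k)Mv² = (5/6)Mv².
At the top the kinetic energy is zero, so (5/6)Mv₀² = Mgh.
Thus h = (1+k)v₀²/(2g) = 1.667 × 11.6² / (2 × 9.8) ≈ 11.4 m.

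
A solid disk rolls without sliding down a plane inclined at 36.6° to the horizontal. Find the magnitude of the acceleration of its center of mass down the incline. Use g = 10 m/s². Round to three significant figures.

a ≈ 3.97 m/s²

With I = (1/2)MR², the ratio k = I/(MR²) is 0.5.
Along the incline Mg sinθ − f = Ma, and torque about the center fR = Iα = kMR²(a/R) gives f = kMa.
Eliminating f: Mg sinθ = (1+k)Ma, so a = g sinθ/(1+k) = 10 × sin36.6° / 1.5 ≈ 3.97 m/s².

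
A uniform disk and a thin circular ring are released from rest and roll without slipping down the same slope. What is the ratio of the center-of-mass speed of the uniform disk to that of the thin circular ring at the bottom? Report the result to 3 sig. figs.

Each satisfies Mgh = ½(1+k)Mv² with k = I/(MR²), so v ∝ 1/√(1+k).
For the uniform disk k = 0.5; for the thin circular ring k = 1.
v₁/v₂ = √((1+k₂)/(1+k₁)) = √(2/1.5) ≈ 1.15.

v_ratio ≈ 1.15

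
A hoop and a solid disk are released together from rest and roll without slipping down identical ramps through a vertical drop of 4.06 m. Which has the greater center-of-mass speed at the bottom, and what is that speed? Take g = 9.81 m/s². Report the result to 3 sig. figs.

the solid disk, at v ≈ 7.29 m/s

For rolling without slipping, Mgh = ½(1+k)Mv² where k = I/(MR²), so v = √(2gh/(1+k)).
Hoop: k = 1, giving v = √(2×9.81×4.06/2) = 6.311 m/s.
Solid disk: k = 0.5, giving v = √(2×9.81×4.06/1.5) = 7.287 m/s.
The smaller k wins: the solid disk, at ≈ 7.29 m/s.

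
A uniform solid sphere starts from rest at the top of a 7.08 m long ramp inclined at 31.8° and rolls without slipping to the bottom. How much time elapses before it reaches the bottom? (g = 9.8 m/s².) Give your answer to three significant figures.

t ≈ 1.96 s

For this body I = (2/5)MR², i.e. k = I/(MR²) = 0.4.
Along the incline Mg sinθ − f = Ma, and torque about the center fR = Iα = kMR²(a/R) gives f = kMa.
Hence a = g sinθ/(1+k) = 9.8×sin31.8°/1.4 = 3.689 m/s².
Starting from rest, L = ½at², so t = √(2L/a) = √(2×7.08/3.689) ≈ 1.96 s.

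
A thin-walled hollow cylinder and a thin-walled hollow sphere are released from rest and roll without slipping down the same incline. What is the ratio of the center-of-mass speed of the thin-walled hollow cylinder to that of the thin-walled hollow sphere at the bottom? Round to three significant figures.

v_ratio ≈ 0.913

Each satisfies Mgh = ½(1+k)Mv² with k = I/(MR²), so v ∝ 1/√(1+k).
For the thin-walled hollow cylinder k = 1; for the thin-walled hollow sphere k = 2/3.
v₁/v₂ = √((1+k₂)/(1+k₁)) = √(1.667/2) ≈ 0.913.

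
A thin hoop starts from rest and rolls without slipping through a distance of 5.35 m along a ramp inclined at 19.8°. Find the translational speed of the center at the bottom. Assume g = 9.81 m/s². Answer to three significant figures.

With I = MR², the ratio k = I/(MR²) is 1.
Since it rolls without slipping, ω = v/R and KE = ½Mv² + ½Iω² = ½(1+k)Mv² = Mv².
The vertical drop is h = L sinθ = 5.35 × sin19.8° = 1.812 m.
Energy conservation: Mgh = Mv², so v = √(2gh/(1+k)) = √(2 × 9.81 × 1.812 / 2) ≈ 4.22 m/s.

v ≈ 4.22 m/s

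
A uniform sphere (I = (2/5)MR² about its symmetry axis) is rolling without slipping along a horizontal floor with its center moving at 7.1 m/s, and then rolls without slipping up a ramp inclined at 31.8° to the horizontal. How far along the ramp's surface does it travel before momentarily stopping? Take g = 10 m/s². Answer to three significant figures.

With I = (2/5)MR², the ratio k = I/(MR²) is 0.4.
Since it rolls without slipping, ω = v/R and KE = ½Mv² + ½Iω² = ½(1+k)Mv² = (7/10)Mv².
Setting this equal to Mgh gives the vertical rise h = (1+k)v₀²/(2g) = 1.4×7.1²/(2×10) = 3.529 m.
The distance along the slope is d = h/sinθ = 3.529/sin31.8° ≈ 6.70 m.

d ≈ 6.70 m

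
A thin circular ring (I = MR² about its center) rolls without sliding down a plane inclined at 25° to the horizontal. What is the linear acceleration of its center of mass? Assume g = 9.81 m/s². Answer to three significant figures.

a ≈ 2.07 m/s²

The moment of inertia is MR², giving k ≡ I/(MR²) = 1.
Along the incline Mg sinθ − f = Ma, and torque about the center fR = Iα = kMR²(a/R) gives f = kMa.
Eliminating f: Mg sinθ = (1+k)Ma, so a = g sinθ/(1+k) = 9.81 × sin25° / 2 ≈ 2.07 m/s².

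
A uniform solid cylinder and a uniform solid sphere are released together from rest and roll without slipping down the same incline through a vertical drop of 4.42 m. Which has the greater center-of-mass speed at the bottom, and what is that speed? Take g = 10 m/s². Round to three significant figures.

the uniform solid sphere, at v ≈ 7.95 m/s

For rolling without slipping, Mgh = ½(1+k)Mv² where k = I/(MR²), so v = √(2gh/(1+k)).
Uniform solid cylinder: k = 0.5, giving v = √(2×10×4.42/1.5) = 7.677 m/s.
Uniform solid sphere: k = 0.4, giving v = √(2×10×4.42/1.4) = 7.946 m/s.
The smaller k wins: the uniform solid sphere, at ≈ 7.95 m/s.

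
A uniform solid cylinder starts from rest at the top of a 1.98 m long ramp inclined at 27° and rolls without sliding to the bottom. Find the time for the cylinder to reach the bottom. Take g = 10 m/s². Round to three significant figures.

t ≈ 1.14 s

Here I = (1/2)MR², so the shape factor k = I/(MR²) = 0.5.
Newton's second law down the slope: Mg sinθ − f = Ma. The torque equation fR = Iα (with α = a/R) gives f = kMa.
Hence a = g sinθ/(1+k) = 10×sin27°/1.5 = 3.027 m/s².
Starting from rest, L = ½at², so t = √(2L/a) = √(2×1.98/3.027) ≈ 1.14 s.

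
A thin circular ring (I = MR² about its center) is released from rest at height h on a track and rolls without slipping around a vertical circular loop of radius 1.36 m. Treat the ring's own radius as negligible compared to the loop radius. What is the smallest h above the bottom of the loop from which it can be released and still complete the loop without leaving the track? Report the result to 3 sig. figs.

h_min ≈ 4.08 m

Here I = MR², so the shape factor k = I/(MR²) = 1.
At the top of the loop, the minimum-contact condition is Mg = Mv_top²/r, so v_top² = gr.
With ω = v/R, the kinetic energy at speed v is ½(1+k)Mv² = Mv².
Energy conservation from release (height h) to the top (height 2r): Mgh = Mg(2r) + M·gr.
Thus h_min = 2r + (1+k)r/2 = r(2 + 2/2) = 1.36 × 3 ≈ 4.08 m.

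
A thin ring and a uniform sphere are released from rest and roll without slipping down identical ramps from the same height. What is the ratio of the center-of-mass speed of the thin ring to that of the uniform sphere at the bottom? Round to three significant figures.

Each satisfies Mgh = ½(1+k)Mv² with k = I/(MR²), so v ∝ 1/√(1+k).
For the thin ring k = 1; for the uniform sphere k = 0.4.
v₁/v₂ = √((1+k₂)/(1+k₁)) = √(1.4/2) ≈ 0.837.

v_ratio ≈ 0.837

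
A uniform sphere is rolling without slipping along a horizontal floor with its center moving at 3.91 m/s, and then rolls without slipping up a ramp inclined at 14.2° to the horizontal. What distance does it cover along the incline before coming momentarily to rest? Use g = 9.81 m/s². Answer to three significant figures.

d ≈ 4.45 m

For this body I = (2/5)MR², i.e. k = I/(MR²) = 0.4.
Pure rolling means v = ωR; then KE = ½Mv² + ½I(v/R)² = ½(1+k)Mv² = (7/10)Mv².
Setting this equal to Mgh gives the vertical rise h = (1+k)v₀²/(2g) = 1.4×3.91²/(2×9.81) = 1.091 m.
The distance along the slope is d = h/sinθ = 1.091/sin14.2° ≈ 4.45 m.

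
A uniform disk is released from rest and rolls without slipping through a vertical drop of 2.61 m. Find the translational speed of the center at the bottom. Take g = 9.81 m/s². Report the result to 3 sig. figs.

With I = (1/2)MR², the ratio k = I/(MR²) is 0.5.
Since it rolls without slipping, ω = v/R and KE = ½Mv² + ½Iω² = ½(1+k)Mv² = (3/4)Mv².
Setting Mgh = (3/4)Mv² gives v = √(2gh/(1+k)) = √(2·9.81·2.61/1.5) ≈ 5.84 m/s.

v ≈ 5.84 m/s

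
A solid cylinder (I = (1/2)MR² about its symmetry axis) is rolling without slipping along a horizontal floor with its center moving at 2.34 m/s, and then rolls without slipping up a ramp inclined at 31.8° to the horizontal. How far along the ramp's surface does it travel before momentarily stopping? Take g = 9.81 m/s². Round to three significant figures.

With I = (1/2)MR², the ratio k = I/(MR²) is 0.5.
Since it rolls without slipping, ω = v/R and KE = ½Mv² + ½Iω² = ½(1+k)Mv² = (3/4)Mv².
Setting this equal to Mgh gives the vertical rise h = (1+k)v₀²/(2g) = 1.5×2.34²/(2×9.81) = 0.4186 m.
Along the incline, d = h/sinθ = 0.4186/sin31.8° ≈ 0.794 m.

d ≈ 0.794 m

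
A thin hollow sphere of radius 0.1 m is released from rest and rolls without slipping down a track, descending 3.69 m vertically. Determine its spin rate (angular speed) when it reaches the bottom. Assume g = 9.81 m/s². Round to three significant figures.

For this body I = (2/3)MR², i.e. k = I/(MR²) = 2/3.
Rolling without slipping gives ω = v/R, so the total kinetic energy is ½Mv² + ½Iω² = ½(1+k)Mv² = (5/6)Mv².
Energy conservation Mgh = ½(1+k)Mv² gives v = √(2gh/(1+k)) = √(2 × 9.81 × 3.69 / 1.667) = 6.591 m/s.
The angular speed follows from ω = v/R = 6.591/0.1 ≈ 65.9 rad/s.

ω ≈ 65.9 rad/s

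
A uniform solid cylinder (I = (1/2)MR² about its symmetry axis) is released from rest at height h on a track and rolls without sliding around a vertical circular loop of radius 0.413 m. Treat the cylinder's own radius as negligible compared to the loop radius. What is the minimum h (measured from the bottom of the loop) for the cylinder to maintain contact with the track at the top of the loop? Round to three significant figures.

h_min ≈ 1.14 m

With I = (1/2)MR², the ratio k = I/(MR²) is 0.5.
At the top of the loop, the minimum-contact condition is Mg = Mv_top²/r, so v_top² = gr.
With ω = v/R, the kinetic energy at speed v is ½(1+k)Mv² = (3/4)Mv².
Energy conservation from release (height h) to the top (height 2r): Mgh = Mg(2r) + (3/4)M·gr.
Thus h_min = 2r + (1+k)r/2 = r(2 + 1.5/2) = 0.413 × 2.75 ≈ 1.14 m.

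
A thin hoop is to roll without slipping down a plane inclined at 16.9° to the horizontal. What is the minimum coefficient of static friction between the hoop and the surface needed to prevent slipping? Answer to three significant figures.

The moment of inertia is MR², giving k ≡ I/(MR²) = 1.
Translational: Mg sinθ − f = Ma. Rotational about the CM: fR = Iα = kMRa, so f = kMa.
These give a = g sinθ/(1+k) and the required friction f = kMg sinθ/(1+k).
The normal force is N = Mg cosθ, so μ_min = f/N = k tanθ/(1+k).
μ_min = 1 × tan16.9° / 2 ≈ 0.152.

μ_min ≈ 0.152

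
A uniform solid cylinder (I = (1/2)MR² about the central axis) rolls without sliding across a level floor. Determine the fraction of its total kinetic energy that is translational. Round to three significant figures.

fraction ≈ 0.667

With I = (1/2)MR², the ratio k = I/(MR²) is 0.5.
With ω = v/R, KE_trans = ½Mv² and KE_rot = ½Iω² = ½kMv², so KE_total = ½(1+k)Mv².
The translational fraction is therefore 1/(1+k) = 1/1.5 ≈ 0.667.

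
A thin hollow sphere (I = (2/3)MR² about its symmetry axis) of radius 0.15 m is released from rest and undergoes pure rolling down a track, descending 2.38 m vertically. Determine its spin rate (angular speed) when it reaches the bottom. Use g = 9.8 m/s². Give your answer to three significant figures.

The moment of inertia is (2/3)MR², giving k ≡ I/(MR²) = 2/3.
The rolling condition ω = v/R makes the rotational term ½I(v/R)² = ½kMv², so KE_total = ½(1+k)Mv² = (5/6)Mv².
Energy conservation Mgh = ½(1+k)Mv² gives v = √(2gh/(1+k)) = √(2 × 9.8 × 2.38 / 1.667) = 5.29 m/s.
The angular speed follows from ω = v/R = 5.29/0.15 ≈ 35.3 rad/s.

ω ≈ 35.3 rad/s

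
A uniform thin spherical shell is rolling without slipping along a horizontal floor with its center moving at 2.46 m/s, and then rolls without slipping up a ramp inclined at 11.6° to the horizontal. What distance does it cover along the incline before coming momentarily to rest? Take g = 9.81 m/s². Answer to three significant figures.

With I = (2/3)MR², the ratio k = I/(MR²) is 2/3.
Pure rolling means v = ωR; then KE = ½Mv² + ½I(v/R)² = ½(1+k)Mv² = (5/6)Mv².
Setting this equal to Mgh gives the vertical rise h = (1+k)v₀²/(2g) = 1.667×2.46²/(2×9.81) = 0.5141 m.
Along the incline, d = h/sinθ = 0.5141/sin11.6° ≈ 2.56 m.

d ≈ 2.56 m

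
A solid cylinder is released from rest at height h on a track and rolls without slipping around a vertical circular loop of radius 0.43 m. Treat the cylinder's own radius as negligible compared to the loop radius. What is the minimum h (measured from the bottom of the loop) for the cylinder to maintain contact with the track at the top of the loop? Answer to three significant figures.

h_min ≈ 1.18 m

For this body I = (1/2)MR², i.e. k = I/(MR²) = 0.5.
At the top of the loop, the minimum-contact condition is Mg = Mv_top²/r, so v_top² = gr.
With ω = v/R, the kinetic energy at speed v is ½(1+k)Mv² = (3/4)Mv².
Energy conservation from release (height h) to the top (height 2r): Mgh = Mg(2r) + (3/4)M·gr.
Thus h_min = 2r + (1+k)r/2 = r(2 + 1.5/2) = 0.43 × 2.75 ≈ 1.18 m.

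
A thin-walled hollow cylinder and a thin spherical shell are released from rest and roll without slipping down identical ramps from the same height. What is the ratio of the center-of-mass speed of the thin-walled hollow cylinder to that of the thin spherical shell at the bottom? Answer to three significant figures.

v_ratio ≈ 0.913

Each satisfies Mgh = ½(1+k)Mv² with k = I/(MR²), so v ∝ 1/√(1+k).
For the thin-walled hollow cylinder k = 1; for the thin spherical shell k = 2/3.
v₁/v₂ = √((1+k₂)/(1+k₁)) = √(1.667/2) ≈ 0.913.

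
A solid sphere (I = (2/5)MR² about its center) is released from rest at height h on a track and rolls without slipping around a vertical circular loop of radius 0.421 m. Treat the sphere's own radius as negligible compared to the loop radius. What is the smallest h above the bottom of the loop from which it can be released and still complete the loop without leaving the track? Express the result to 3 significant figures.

h_min ≈ 1.14 m

The moment of inertia is (2/5)MR², giving k ≡ I/(MR²) = 0.4.
At the top, contact is just lost when gravity alone supplies the centripetal force: Mg = Mv_top²/r, i.e. v_top² = gr.
With ω = v/R, the kinetic energy at speed v is ½(1+k)Mv² = (7/10)Mv².
Energy conservation from release (height h) to the top (height 2r): Mgh = Mg(2r) + (7/10)M·gr.
Thus h_min = 2r + (1+k)r/2 = r(2 + 1.4/2) = 0.421 × 2.7 ≈ 1.14 m.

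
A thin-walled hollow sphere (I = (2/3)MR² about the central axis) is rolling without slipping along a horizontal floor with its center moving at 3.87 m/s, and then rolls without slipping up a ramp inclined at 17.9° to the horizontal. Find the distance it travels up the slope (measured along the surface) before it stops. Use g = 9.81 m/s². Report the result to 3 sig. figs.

d ≈ 4.14 m

Here I = (2/3)MR², so the shape factor k = I/(MR²) = 2/3.
Pure rolling means v = ωR; then KE = ½Mv² + ½I(v/R)² = ½(1+k)Mv² = (5/6)Mv².
Setting this equal to Mgh gives the vertical rise h = (1+k)v₀²/(2g) = 1.667×3.87²/(2×9.81) = 1.272 m.
Along the incline, d = h/sinθ = 1.272/sin17.9° ≈ 4.14 m.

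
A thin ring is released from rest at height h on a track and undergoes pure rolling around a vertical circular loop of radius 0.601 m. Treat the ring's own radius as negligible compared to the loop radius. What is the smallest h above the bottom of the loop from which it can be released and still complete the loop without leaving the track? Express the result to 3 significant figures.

Here I = MR², so the shape factor k = I/(MR²) = 1.
At the top, contact is just lost when gravity alone supplies the centripetal force: Mg = Mv_top²/r, i.e. v_top² = gr.
With ω = v/R, the kinetic energy at speed v is ½(1+k)Mv² = Mv².
Energy conservation from release (height h) to the top (height 2r): Mgh = Mg(2r) + M·gr.
Thus h_min = 2r + (1+k)r/2 = r(2 + 2/2) = 0.601 × 3 ≈ 1.80 m.

h_min ≈ 1.80 m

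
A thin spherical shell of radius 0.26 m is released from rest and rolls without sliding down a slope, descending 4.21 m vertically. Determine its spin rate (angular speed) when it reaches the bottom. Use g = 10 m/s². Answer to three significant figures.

ω ≈ 27.3 rad/s

The moment of inertia is (2/3)MR², giving k ≡ I/(MR²) = 2/3.
Since it rolls without slipping, ω = v/R and KE = ½Mv² + ½Iω² = ½(1+k)Mv² = (5/6)Mv².
Energy conservation Mgh = ½(1+k)Mv² gives v = √(2gh/(1+k)) = √(2 × 10 × 4.21 / 1.667) = 7.108 m/s.
Then ω = v/R = 7.108 / 0.26 ≈ 27.3 rad/s.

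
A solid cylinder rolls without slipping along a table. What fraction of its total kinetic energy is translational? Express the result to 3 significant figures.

With I = (1/2)MR², the ratio k = I/(MR²) is 0.5.
With ω = v/R, KE_trans = ½Mv² and KE_rot = ½Iω² = ½kMv², so KE_total = ½(1+k)Mv².
The translational fraction is therefore 1/(1+k) = 1/1.5 ≈ 0.667.

fraction ≈ 0.667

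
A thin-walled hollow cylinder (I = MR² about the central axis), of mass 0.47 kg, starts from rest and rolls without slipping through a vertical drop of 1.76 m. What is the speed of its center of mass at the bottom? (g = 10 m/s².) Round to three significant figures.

With I = MR², the ratio k = I/(MR²) is 1.
Pure rolling means v = ωR; then KE = ½Mv² + ½I(v/R)² = ½(1+k)Mv² = Mv².
Energy conservation: Mgh = Mv², so v = √(2gh/(1+k)) = √(2 × 10 × 1.76 / 2) ≈ 4.20 m/s.

v ≈ 4.20 m/s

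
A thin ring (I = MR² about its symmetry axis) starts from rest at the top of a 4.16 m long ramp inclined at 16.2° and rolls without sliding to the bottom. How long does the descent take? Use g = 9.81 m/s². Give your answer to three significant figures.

t ≈ 2.47 s

For this body I = MR², i.e. k = I/(MR²) = 1.
Along the incline Mg sinθ − f = Ma, and torque about the center fR = Iα = kMR²(a/R) gives f = kMa.
Hence a = g sinθ/(1+k) = 9.81×sin16.2°/2 = 1.368 m/s².
Starting from rest, L = ½at², so t = √(2L/a) = √(2×4.16/1.368) ≈ 2.47 s.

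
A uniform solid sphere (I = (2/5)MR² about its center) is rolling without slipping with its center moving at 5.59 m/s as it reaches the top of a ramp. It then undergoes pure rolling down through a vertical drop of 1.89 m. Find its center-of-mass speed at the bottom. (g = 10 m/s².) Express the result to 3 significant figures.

For this body I = (2/5)MR², i.e. k = I/(MR²) = 0.4.
Since it rolls without slipping, ω = v/R and KE = ½Mv² + ½Iω² = ½(1+k)Mv² = (7/10)Mv².
Conserving energy between top and bottom: (7/10)Mv² = (7/10)Mv₀² + Mgh, hence v² = v₀² + 2gh/(1+k).
v = √(5.59² + 2×10×1.89/1.4) = √58.25 ≈ 7.63 m/s.

v ≈ 7.63 m/s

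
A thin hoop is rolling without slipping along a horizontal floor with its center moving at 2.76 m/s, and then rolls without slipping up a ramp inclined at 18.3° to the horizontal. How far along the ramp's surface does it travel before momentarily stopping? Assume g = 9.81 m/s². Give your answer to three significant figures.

The moment of inertia is MR², giving k ≡ I/(MR²) = 1.
Since it rolls without slipping, ω = v/R and KE = ½Mv² + ½Iω² = ½(1+k)Mv² = Mv².
Setting this equal to Mgh gives the vertical rise h = (1+k)v₀²/(2g) = 2×2.76²/(2×9.81) = 0.7765 m.
The distance along the slope is d = h/sinθ = 0.7765/sin18.3° ≈ 2.47 m.

d ≈ 2.47 m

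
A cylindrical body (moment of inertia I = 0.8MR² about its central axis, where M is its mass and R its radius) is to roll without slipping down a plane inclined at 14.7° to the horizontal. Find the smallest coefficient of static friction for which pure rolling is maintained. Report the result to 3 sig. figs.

μ_min ≈ 0.117

For this body I = 0.8MR², i.e. k = I/(MR²) = 0.8.
Along the incline Mg sinθ − f = Ma, and torque about the center fR = Iα = kMR²(a/R) gives f = kMa.
These give a = g sinθ/(1+k) and the required friction f = kMg sinθ/(1+k).
With N = Mg cosθ, the no-slip condition f ≤ μN gives μ_min = f/N = k tanθ/(1+k).
μ_min = 0.8 × tan14.7° / 1.8 ≈ 0.117.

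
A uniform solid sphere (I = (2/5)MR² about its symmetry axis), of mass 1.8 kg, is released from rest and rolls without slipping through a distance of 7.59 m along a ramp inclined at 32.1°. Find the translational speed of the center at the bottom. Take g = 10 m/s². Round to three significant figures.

v ≈ 7.59 m/s

The moment of inertia is (2/5)MR², giving k ≡ I/(MR²) = 0.4.
Pure rolling means v = ωR; then KE = ½Mv² + ½I(v/R)² = ½(1+k)Mv² = (7/10)Mv².
The vertical drop is h = L sinθ = 7.59 × sin32.1° = 4.033 m.
Energy conservation: Mgh = (7/10)Mv², so v = √(2gh/(1+k)) = √(2 × 10 × 4.033 / 1.4) ≈ 7.59 m/s.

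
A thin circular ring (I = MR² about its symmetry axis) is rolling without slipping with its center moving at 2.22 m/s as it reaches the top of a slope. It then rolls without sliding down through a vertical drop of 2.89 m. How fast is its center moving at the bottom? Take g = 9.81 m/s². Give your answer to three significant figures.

The moment of inertia is MR², giving k ≡ I/(MR²) = 1.
Since it rolls without slipping, ω = v/R and KE = ½Mv² + ½Iω² = ½(1+k)Mv² = Mv².
Energy conservation: Mv₀² + Mgh = Mv², so v² = v₀² + 2gh/(1+k).
v = √(2.22² + 2×9.81×2.89/2) = √33.28 ≈ 5.77 m/s.

v ≈ 5.77 m/s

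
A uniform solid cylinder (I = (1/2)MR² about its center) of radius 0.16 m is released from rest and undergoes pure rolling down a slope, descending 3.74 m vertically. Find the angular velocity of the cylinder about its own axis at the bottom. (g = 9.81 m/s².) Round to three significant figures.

For this body I = (1/2)MR², i.e. k = I/(MR²) = 0.5.
Pure rolling means v = ωR; then KE = ½Mv² + ½I(v/R)² = ½(1+k)Mv² = (3/4)Mv².
Energy conservation Mgh = ½(1+k)Mv² gives v = √(2gh/(1+k)) = √(2 × 9.81 × 3.74 / 1.5) = 6.994 m/s.
Then ω = v/R = 6.994 / 0.16 ≈ 43.7 rad/s.

ω ≈ 43.7 rad/s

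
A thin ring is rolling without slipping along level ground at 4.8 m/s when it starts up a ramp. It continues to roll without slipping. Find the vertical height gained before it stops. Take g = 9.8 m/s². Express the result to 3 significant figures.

With I = MR², the ratio k = I/(MR²) is 1.
Rolling without slipping gives ω = v/R, so the total kinetic energy is ½Mv² + ½Iω² = ½(1+k)Mv² = Mv².
At the top the kinetic energy is zero, so Mv₀² = Mgh.
Thus h = (1+k)v₀²/(2g) = 2 × 4.8² / (2 × 9.8) ≈ 2.35 m.

h ≈ 2.35 m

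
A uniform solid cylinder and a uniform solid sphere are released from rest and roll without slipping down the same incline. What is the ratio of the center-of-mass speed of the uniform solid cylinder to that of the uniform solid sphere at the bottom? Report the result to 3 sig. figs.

v_ratio ≈ 0.966

Each satisfies Mgh = ½(1+k)Mv² with k = I/(MR²), so v ∝ 1/√(1+k).
For the uniform solid cylinder k = 0.5; for the uniform solid sphere k = 0.4.
v₁/v₂ = √((1+k₂)/(1+k₁)) = √(1.4/1.5) ≈ 0.966.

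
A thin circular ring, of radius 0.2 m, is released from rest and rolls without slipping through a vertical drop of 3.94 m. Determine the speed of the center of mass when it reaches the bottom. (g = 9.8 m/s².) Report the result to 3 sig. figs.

v ≈ 6.21 m/s

The moment of inertia is MR², giving k ≡ I/(MR²) = 1.
Since it rolls without slipping, ω = v/R and KE = ½Mv² + ½Iω² = ½(1+k)Mv² = Mv².
Setting Mgh = Mv² gives v = √(2gh/(1+k)) = √(2·9.8·3.94/2) ≈ 6.21 m/s.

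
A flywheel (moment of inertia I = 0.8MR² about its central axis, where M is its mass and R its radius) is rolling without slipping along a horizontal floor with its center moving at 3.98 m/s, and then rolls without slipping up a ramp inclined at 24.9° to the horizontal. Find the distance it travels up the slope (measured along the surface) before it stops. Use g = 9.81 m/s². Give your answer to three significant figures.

d ≈ 3.45 m

With I = 0.8MR², the ratio k = I/(MR²) is 0.8.
Pure rolling means v = ωR; then KE = ½Mv² + ½I(v/R)² = ½(1+k)Mv² = (9/10)Mv².
Setting this equal to Mgh gives the vertical rise h = (1+k)v₀²/(2g) = 1.8×3.98²/(2×9.81) = 1.453 m.
Along the incline, d = h/sinθ = 1.453/sin24.9° ≈ 3.45 m.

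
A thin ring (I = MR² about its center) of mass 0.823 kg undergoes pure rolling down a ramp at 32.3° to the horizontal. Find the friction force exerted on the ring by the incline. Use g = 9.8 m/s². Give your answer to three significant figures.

The moment of inertia is MR², giving k ≡ I/(MR²) = 1.
Along the incline Mg sinθ − f = Ma, and torque about the center fR = Iα = kMR²(a/R) gives f = kMa.
Combining, a = g sinθ/(1+k) and f = kMa = kMg sinθ/(1+k).
f = 1 × 0.823 × 9.8 × sin32.3° / 2 ≈ 2.15 N.

f ≈ 2.15 N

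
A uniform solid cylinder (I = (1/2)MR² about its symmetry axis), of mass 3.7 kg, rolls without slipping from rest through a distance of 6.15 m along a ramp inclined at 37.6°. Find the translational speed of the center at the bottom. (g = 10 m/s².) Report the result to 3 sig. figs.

v ≈ 7.07 m/s

For this body I = (1/2)MR², i.e. k = I/(MR²) = 0.5.
The rolling condition ω = v/R makes the rotational term ½I(v/R)² = ½kMv², so KE_total = ½(1+k)Mv² = (3/4)Mv².
The vertical drop is h = L sinθ = 6.15 × sin37.6° = 3.752 m.
Setting Mgh = (3/4)Mv² gives v = √(2gh/(1+k)) = √(2·10·3.752/1.5) ≈ 7.07 m/s.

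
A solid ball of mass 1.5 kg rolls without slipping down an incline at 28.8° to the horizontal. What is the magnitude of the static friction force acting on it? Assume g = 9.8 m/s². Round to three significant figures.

f ≈ 2.02 N

The moment of inertia is (2/5)MR², giving k ≡ I/(MR²) = 0.4.
Translational: Mg sinθ − f = Ma. Rotational about the CM: fR = Iα = kMRa, so f = kMa.
Combining, a = g sinθ/(1+k) and f = kMa = kMg sinθ/(1+k).
f = 0.4 × 1.5 × 9.8 × sin28.8° / 1.4 ≈ 2.02 N.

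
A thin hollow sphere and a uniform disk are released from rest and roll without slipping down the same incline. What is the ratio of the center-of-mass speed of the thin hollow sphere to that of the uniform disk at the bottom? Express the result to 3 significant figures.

v_ratio ≈ 0.949

Each satisfies Mgh = ½(1+k)Mv² with k = I/(MR²), so v ∝ 1/√(1+k).
For the thin hollow sphere k = 2/3; for the uniform disk k = 0.5.
v₁/v₂ = √((1+k₂)/(1+k₁)) = √(1.5/1.667) ≈ 0.949.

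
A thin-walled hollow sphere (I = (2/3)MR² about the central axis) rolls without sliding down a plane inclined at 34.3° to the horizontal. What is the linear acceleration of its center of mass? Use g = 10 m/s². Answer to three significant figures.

The moment of inertia is (2/3)MR², giving k ≡ I/(MR²) = 2/3.
Newton's second law down the slope: Mg sinθ − f = Ma. The torque equation fR = Iα (with α = a/R) gives f = kMa.
Eliminating f: Mg sinθ = (1+k)Ma, so a = g sinθ/(1+k) = 10 × sin34.3° / 1.667 ≈ 3.38 m/s².

a ≈ 3.38 m/s²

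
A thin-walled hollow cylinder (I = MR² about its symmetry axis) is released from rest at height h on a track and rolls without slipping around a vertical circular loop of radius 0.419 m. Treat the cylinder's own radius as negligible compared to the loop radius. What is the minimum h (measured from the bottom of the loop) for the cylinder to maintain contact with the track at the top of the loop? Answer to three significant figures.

The moment of inertia is MR², giving k ≡ I/(MR²) = 1.
At the top, contact is just lost when gravity alone supplies the centripetal force: Mg = Mv_top²/r, i.e. v_top² = gr.
With ω = v/R, the kinetic energy at speed v is ½(1+k)Mv² = Mv².
Energy conservation from release (height h) to the top (height 2r): Mgh = Mg(2r) + M·gr.
Thus h_min = 2r + (1+k)r/2 = r(2 + 2/2) = 0.419 × 3 ≈ 1.26 m.

h_min ≈ 1.26 m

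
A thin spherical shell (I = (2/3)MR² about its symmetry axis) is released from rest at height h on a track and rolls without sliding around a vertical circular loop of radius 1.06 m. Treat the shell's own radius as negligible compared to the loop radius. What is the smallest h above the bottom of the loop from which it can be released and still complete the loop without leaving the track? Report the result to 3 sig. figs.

Here I = (2/3)MR², so the shape factor k = I/(MR²) = 2/3.
At the top of the loop, the minimum-contact condition is Mg = Mv_top²/r, so v_top² = gr.
With ω = v/R, the kinetic energy at speed v is ½(1+k)Mv² = (5/6)Mv².
Energy conservation from release (height h) to the top (height 2r): Mgh = Mg(2r) + (5/6)M·gr.
Thus h_min = 2r + (1+k)r/2 = r(2 + 1.667/2) = 1.06 × 2.833 ≈ 3.00 m.

h_min ≈ 3.00 m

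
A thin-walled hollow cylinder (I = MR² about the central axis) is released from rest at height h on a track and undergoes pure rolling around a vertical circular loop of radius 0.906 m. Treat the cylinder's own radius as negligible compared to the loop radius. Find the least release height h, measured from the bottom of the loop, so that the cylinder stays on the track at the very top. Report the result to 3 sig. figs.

For this body I = MR², i.e. k = I/(MR²) = 1.
At the top of the loop, the minimum-contact condition is Mg = Mv_top²/r, so v_top² = gr.
With ω = v/R, the kinetic energy at speed v is ½(1+k)Mv² = Mv².
Energy conservation from release (height h) to the top (height 2r): Mgh = Mg(2r) + M·gr.
Thus h_min = 2r + (1+k)r/2 = r(2 + 2/2) = 0.906 × 3 ≈ 2.72 m.

h_min ≈ 2.72 m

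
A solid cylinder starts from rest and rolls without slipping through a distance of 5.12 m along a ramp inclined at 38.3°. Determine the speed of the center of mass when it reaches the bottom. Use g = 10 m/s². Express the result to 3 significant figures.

The moment of inertia is (1/2)MR², giving k ≡ I/(MR²) = 0.5.
Rolling without slipping gives ω = v/R, so the total kinetic energy is ½Mv² + ½Iω² = ½(1+k)Mv² = (3/4)Mv².
The vertical drop is h = L sinθ = 5.12 × sin38.3° = 3.173 m.
Setting Mgh = (3/4)Mv² gives v = √(2gh/(1+k)) = √(2·10·3.173/1.5) ≈ 6.50 m/s.

v ≈ 6.50 m/s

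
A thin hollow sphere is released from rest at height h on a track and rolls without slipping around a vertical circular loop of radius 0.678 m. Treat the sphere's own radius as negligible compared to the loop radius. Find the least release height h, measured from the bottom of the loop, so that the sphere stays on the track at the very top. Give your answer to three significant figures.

h_min ≈ 1.92 m

Here I = (2/3)MR², so the shape factor k = I/(MR²) = 2/3.
At the top of the loop, the minimum-contact condition is Mg = Mv_top²/r, so v_top² = gr.
With ω = v/R, the kinetic energy at speed v is ½(1+k)Mv² = (5/6)Mv².
Energy conservation from release (height h) to the top (height 2r): Mgh = Mg(2r) + (5/6)M·gr.
Thus h_min = 2r + (1+k)r/2 = r(2 + 1.667/2) = 0.678 × 2.833 ≈ 1.92 m.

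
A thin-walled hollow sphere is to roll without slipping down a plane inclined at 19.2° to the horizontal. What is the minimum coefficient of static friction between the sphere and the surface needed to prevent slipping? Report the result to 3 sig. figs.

Here I = (2/3)MR², so the shape factor k = I/(MR²) = 2/3.
Translational: Mg sinθ − f = Ma. Rotational about the CM: fR = Iα = kMRa, so f = kMa.
These give a = g sinθ/(1+k) and the required friction f = kMg sinθ/(1+k).
The normal force is N = Mg cosθ, so μ_min = f/N = k tanθ/(1+k).
μ_min = (2/3) × tan19.2° / 1.667 ≈ 0.139.

μ_min ≈ 0.139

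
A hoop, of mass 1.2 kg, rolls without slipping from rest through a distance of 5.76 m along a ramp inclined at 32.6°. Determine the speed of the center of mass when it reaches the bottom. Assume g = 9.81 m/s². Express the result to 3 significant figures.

v ≈ 5.52 m/s

The moment of inertia is MR², giving k ≡ I/(MR²) = 1.
Since it rolls without slipping, ω = v/R and KE = ½Mv² + ½Iω² = ½(1+k)Mv² = Mv².
The vertical drop is h = L sinθ = 5.76 × sin32.6° = 3.103 m.
Energy conservation: Mgh = Mv², so v = √(2gh/(1+k)) = √(2 × 9.81 × 3.103 / 2) ≈ 5.52 m/s.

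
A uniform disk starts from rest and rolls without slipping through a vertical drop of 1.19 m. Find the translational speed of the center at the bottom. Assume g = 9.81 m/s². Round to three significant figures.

With I = (1/2)MR², the ratio k = I/(MR²) is 0.5.
Since it rolls without slipping, ω = v/R and KE = ½Mv² + ½Iω² = ½(1+k)Mv² = (3/4)Mv².
Setting Mgh = (3/4)Mv² gives v = √(2gh/(1+k)) = √(2·9.81·1.19/1.5) ≈ 3.95 m/s.

v ≈ 3.95 m/s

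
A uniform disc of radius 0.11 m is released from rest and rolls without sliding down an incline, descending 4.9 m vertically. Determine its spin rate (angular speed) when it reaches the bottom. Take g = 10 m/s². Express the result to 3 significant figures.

ω ≈ 73.5 rad/s

With I = (1/2)MR², the ratio k = I/(MR²) is 0.5.
Since it rolls without slipping, ω = v/R and KE = ½Mv² + ½Iω² = ½(1+k)Mv² = (3/4)Mv².
Energy conservation Mgh = ½(1+k)Mv² gives v = √(2gh/(1+k)) = √(2 × 10 × 4.9 / 1.5) = 8.083 m/s.
Then ω = v/R = 8.083 / 0.11 ≈ 73.5 rad/s.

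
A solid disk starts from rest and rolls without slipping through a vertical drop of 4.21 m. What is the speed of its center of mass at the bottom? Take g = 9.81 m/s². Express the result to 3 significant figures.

v ≈ 7.42 m/s

With I = (1/2)MR², the ratio k = I/(MR²) is 0.5.
Rolling without slipping gives ω = v/R, so the total kinetic energy is ½Mv² + ½Iω² = ½(1+k)Mv² = (3/4)Mv².
Setting Mgh = (3/4)Mv² gives v = √(2gh/(1+k)) = √(2·9.81·4.21/1.5) ≈ 7.42 m/s.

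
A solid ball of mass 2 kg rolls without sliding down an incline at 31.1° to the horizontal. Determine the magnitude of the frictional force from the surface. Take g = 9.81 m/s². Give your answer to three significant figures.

With I = (2/5)MR², the ratio k = I/(MR²) is 0.4.
Newton's second law down the slope: Mg sinθ − f = Ma. The torque equation fR = Iα (with α = a/R) gives f = kMa.
Combining, a = g sinθ/(1+k) and f = kMa = kMg sinθ/(1+k).
f = 0.4 × 2 × 9.81 × sin31.1° / 1.4 ≈ 2.90 N.

f ≈ 2.90 N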